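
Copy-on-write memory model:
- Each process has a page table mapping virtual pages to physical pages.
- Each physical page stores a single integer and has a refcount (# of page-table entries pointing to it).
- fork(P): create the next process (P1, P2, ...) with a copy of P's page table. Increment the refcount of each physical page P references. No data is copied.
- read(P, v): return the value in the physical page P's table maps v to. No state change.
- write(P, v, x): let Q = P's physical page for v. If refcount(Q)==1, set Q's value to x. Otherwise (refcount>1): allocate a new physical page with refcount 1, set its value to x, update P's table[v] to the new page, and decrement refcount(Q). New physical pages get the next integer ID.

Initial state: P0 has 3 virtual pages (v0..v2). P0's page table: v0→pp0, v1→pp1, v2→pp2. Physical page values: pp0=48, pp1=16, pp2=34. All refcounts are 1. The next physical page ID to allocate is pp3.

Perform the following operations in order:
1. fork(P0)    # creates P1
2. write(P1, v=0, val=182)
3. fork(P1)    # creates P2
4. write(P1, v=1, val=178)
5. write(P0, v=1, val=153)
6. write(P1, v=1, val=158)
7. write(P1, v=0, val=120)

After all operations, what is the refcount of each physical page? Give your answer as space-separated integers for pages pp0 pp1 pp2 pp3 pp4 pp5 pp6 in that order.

Answer: 1 1 3 1 1 1 1

Derivation:
Op 1: fork(P0) -> P1. 3 ppages; refcounts: pp0:2 pp1:2 pp2:2
Op 2: write(P1, v0, 182). refcount(pp0)=2>1 -> COPY to pp3. 4 ppages; refcounts: pp0:1 pp1:2 pp2:2 pp3:1
Op 3: fork(P1) -> P2. 4 ppages; refcounts: pp0:1 pp1:3 pp2:3 pp3:2
Op 4: write(P1, v1, 178). refcount(pp1)=3>1 -> COPY to pp4. 5 ppages; refcounts: pp0:1 pp1:2 pp2:3 pp3:2 pp4:1
Op 5: write(P0, v1, 153). refcount(pp1)=2>1 -> COPY to pp5. 6 ppages; refcounts: pp0:1 pp1:1 pp2:3 pp3:2 pp4:1 pp5:1
Op 6: write(P1, v1, 158). refcount(pp4)=1 -> write in place. 6 ppages; refcounts: pp0:1 pp1:1 pp2:3 pp3:2 pp4:1 pp5:1
Op 7: write(P1, v0, 120). refcount(pp3)=2>1 -> COPY to pp6. 7 ppages; refcounts: pp0:1 pp1:1 pp2:3 pp3:1 pp4:1 pp5:1 pp6:1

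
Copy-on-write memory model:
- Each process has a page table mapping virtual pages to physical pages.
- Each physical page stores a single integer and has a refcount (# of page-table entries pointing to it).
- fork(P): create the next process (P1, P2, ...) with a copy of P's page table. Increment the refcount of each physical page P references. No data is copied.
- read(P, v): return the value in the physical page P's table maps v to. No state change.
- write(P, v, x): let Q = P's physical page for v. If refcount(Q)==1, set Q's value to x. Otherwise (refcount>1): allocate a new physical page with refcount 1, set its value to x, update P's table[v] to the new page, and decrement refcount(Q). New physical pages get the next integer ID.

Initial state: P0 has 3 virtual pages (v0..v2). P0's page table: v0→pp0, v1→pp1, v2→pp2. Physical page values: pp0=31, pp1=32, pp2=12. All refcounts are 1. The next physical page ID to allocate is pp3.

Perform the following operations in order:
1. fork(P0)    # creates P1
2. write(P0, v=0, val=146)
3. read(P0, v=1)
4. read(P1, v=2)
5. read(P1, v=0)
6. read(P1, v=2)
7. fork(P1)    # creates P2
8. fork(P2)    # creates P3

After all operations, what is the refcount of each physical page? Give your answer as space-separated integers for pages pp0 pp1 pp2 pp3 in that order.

Answer: 3 4 4 1

Derivation:
Op 1: fork(P0) -> P1. 3 ppages; refcounts: pp0:2 pp1:2 pp2:2
Op 2: write(P0, v0, 146). refcount(pp0)=2>1 -> COPY to pp3. 4 ppages; refcounts: pp0:1 pp1:2 pp2:2 pp3:1
Op 3: read(P0, v1) -> 32. No state change.
Op 4: read(P1, v2) -> 12. No state change.
Op 5: read(P1, v0) -> 31. No state change.
Op 6: read(P1, v2) -> 12. No state change.
Op 7: fork(P1) -> P2. 4 ppages; refcounts: pp0:2 pp1:3 pp2:3 pp3:1
Op 8: fork(P2) -> P3. 4 ppages; refcounts: pp0:3 pp1:4 pp2:4 pp3:1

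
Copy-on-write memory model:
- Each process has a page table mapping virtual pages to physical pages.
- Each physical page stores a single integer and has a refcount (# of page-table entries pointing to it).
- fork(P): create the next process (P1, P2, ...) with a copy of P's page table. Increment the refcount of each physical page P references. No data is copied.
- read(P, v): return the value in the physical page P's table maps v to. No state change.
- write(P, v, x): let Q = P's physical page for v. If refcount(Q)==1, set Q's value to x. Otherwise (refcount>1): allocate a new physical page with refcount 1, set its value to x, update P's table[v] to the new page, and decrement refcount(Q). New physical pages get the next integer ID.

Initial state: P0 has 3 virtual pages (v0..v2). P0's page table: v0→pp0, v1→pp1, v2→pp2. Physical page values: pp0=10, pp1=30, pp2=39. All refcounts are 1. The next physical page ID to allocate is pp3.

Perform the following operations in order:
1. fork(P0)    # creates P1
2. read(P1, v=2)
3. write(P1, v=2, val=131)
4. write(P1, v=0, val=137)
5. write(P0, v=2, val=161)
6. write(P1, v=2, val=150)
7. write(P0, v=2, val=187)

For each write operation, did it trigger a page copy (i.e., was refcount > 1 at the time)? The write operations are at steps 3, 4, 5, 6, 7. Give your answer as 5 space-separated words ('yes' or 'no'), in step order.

Op 1: fork(P0) -> P1. 3 ppages; refcounts: pp0:2 pp1:2 pp2:2
Op 2: read(P1, v2) -> 39. No state change.
Op 3: write(P1, v2, 131). refcount(pp2)=2>1 -> COPY to pp3. 4 ppages; refcounts: pp0:2 pp1:2 pp2:1 pp3:1
Op 4: write(P1, v0, 137). refcount(pp0)=2>1 -> COPY to pp4. 5 ppages; refcounts: pp0:1 pp1:2 pp2:1 pp3:1 pp4:1
Op 5: write(P0, v2, 161). refcount(pp2)=1 -> write in place. 5 ppages; refcounts: pp0:1 pp1:2 pp2:1 pp3:1 pp4:1
Op 6: write(P1, v2, 150). refcount(pp3)=1 -> write in place. 5 ppages; refcounts: pp0:1 pp1:2 pp2:1 pp3:1 pp4:1
Op 7: write(P0, v2, 187). refcount(pp2)=1 -> write in place. 5 ppages; refcounts: pp0:1 pp1:2 pp2:1 pp3:1 pp4:1

yes yes no no no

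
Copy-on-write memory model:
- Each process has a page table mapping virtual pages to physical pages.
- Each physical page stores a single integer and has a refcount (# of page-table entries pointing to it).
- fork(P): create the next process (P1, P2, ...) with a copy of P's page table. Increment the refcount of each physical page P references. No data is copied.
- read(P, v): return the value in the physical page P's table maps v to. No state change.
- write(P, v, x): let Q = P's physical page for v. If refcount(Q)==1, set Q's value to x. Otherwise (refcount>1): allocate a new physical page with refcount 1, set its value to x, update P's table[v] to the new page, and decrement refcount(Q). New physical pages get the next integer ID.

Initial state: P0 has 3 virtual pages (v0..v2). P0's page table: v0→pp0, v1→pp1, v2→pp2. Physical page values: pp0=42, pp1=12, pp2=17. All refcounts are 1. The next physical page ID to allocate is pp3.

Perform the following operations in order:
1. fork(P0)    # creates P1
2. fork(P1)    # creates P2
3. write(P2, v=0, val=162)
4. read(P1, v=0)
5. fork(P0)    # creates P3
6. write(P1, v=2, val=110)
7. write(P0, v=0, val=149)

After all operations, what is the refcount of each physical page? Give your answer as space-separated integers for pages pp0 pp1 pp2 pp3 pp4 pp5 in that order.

Op 1: fork(P0) -> P1. 3 ppages; refcounts: pp0:2 pp1:2 pp2:2
Op 2: fork(P1) -> P2. 3 ppages; refcounts: pp0:3 pp1:3 pp2:3
Op 3: write(P2, v0, 162). refcount(pp0)=3>1 -> COPY to pp3. 4 ppages; refcounts: pp0:2 pp1:3 pp2:3 pp3:1
Op 4: read(P1, v0) -> 42. No state change.
Op 5: fork(P0) -> P3. 4 ppages; refcounts: pp0:3 pp1:4 pp2:4 pp3:1
Op 6: write(P1, v2, 110). refcount(pp2)=4>1 -> COPY to pp4. 5 ppages; refcounts: pp0:3 pp1:4 pp2:3 pp3:1 pp4:1
Op 7: write(P0, v0, 149). refcount(pp0)=3>1 -> COPY to pp5. 6 ppages; refcounts: pp0:2 pp1:4 pp2:3 pp3:1 pp4:1 pp5:1

Answer: 2 4 3 1 1 1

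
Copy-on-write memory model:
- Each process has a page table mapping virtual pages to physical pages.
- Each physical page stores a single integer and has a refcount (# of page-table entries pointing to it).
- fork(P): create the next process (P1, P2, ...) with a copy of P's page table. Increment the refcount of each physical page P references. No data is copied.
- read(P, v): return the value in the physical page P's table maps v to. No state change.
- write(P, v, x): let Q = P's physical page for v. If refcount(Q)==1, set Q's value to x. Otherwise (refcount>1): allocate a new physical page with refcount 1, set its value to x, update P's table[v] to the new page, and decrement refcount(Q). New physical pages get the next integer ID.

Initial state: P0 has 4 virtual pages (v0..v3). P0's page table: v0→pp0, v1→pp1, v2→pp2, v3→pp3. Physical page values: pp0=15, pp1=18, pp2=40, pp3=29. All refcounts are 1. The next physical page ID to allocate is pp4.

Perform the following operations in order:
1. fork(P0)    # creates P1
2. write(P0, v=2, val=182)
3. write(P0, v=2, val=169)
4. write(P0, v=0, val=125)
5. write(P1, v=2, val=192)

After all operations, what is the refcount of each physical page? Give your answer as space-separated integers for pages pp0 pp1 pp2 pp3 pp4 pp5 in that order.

Answer: 1 2 1 2 1 1

Derivation:
Op 1: fork(P0) -> P1. 4 ppages; refcounts: pp0:2 pp1:2 pp2:2 pp3:2
Op 2: write(P0, v2, 182). refcount(pp2)=2>1 -> COPY to pp4. 5 ppages; refcounts: pp0:2 pp1:2 pp2:1 pp3:2 pp4:1
Op 3: write(P0, v2, 169). refcount(pp4)=1 -> write in place. 5 ppages; refcounts: pp0:2 pp1:2 pp2:1 pp3:2 pp4:1
Op 4: write(P0, v0, 125). refcount(pp0)=2>1 -> COPY to pp5. 6 ppages; refcounts: pp0:1 pp1:2 pp2:1 pp3:2 pp4:1 pp5:1
Op 5: write(P1, v2, 192). refcount(pp2)=1 -> write in place. 6 ppages; refcounts: pp0:1 pp1:2 pp2:1 pp3:2 pp4:1 pp5:1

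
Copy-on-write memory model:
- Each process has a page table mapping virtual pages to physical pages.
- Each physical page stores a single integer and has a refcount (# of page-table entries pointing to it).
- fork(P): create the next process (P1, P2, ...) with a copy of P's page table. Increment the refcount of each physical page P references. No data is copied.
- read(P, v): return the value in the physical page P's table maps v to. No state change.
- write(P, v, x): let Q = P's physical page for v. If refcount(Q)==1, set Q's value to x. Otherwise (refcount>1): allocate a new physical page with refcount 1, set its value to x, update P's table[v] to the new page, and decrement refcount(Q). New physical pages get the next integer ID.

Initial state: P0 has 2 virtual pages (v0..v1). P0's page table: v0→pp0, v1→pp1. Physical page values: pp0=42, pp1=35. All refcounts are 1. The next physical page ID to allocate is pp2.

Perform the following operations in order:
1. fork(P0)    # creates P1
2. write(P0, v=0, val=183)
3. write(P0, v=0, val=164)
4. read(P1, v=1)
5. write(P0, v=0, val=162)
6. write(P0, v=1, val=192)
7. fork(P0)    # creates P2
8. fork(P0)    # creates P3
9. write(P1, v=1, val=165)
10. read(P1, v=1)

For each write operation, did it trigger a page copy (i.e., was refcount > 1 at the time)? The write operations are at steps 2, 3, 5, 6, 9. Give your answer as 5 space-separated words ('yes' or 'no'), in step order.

Op 1: fork(P0) -> P1. 2 ppages; refcounts: pp0:2 pp1:2
Op 2: write(P0, v0, 183). refcount(pp0)=2>1 -> COPY to pp2. 3 ppages; refcounts: pp0:1 pp1:2 pp2:1
Op 3: write(P0, v0, 164). refcount(pp2)=1 -> write in place. 3 ppages; refcounts: pp0:1 pp1:2 pp2:1
Op 4: read(P1, v1) -> 35. No state change.
Op 5: write(P0, v0, 162). refcount(pp2)=1 -> write in place. 3 ppages; refcounts: pp0:1 pp1:2 pp2:1
Op 6: write(P0, v1, 192). refcount(pp1)=2>1 -> COPY to pp3. 4 ppages; refcounts: pp0:1 pp1:1 pp2:1 pp3:1
Op 7: fork(P0) -> P2. 4 ppages; refcounts: pp0:1 pp1:1 pp2:2 pp3:2
Op 8: fork(P0) -> P3. 4 ppages; refcounts: pp0:1 pp1:1 pp2:3 pp3:3
Op 9: write(P1, v1, 165). refcount(pp1)=1 -> write in place. 4 ppages; refcounts: pp0:1 pp1:1 pp2:3 pp3:3
Op 10: read(P1, v1) -> 165. No state change.

yes no no yes no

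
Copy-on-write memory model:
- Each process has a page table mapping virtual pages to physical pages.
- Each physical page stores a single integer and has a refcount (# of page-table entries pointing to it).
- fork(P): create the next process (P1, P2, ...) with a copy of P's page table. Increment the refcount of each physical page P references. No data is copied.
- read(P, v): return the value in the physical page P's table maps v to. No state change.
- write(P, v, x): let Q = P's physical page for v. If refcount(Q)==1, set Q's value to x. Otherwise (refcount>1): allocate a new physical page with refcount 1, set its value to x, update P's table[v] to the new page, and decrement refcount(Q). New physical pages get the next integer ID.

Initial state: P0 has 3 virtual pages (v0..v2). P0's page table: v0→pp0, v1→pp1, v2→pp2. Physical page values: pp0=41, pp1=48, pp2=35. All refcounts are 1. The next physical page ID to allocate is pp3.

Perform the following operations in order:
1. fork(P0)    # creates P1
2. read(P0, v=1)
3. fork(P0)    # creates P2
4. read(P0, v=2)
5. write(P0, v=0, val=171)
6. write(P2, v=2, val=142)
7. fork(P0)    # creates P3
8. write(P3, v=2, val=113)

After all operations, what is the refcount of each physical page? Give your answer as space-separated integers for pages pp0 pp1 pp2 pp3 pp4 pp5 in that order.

Answer: 2 4 2 2 1 1

Derivation:
Op 1: fork(P0) -> P1. 3 ppages; refcounts: pp0:2 pp1:2 pp2:2
Op 2: read(P0, v1) -> 48. No state change.
Op 3: fork(P0) -> P2. 3 ppages; refcounts: pp0:3 pp1:3 pp2:3
Op 4: read(P0, v2) -> 35. No state change.
Op 5: write(P0, v0, 171). refcount(pp0)=3>1 -> COPY to pp3. 4 ppages; refcounts: pp0:2 pp1:3 pp2:3 pp3:1
Op 6: write(P2, v2, 142). refcount(pp2)=3>1 -> COPY to pp4. 5 ppages; refcounts: pp0:2 pp1:3 pp2:2 pp3:1 pp4:1
Op 7: fork(P0) -> P3. 5 ppages; refcounts: pp0:2 pp1:4 pp2:3 pp3:2 pp4:1
Op 8: write(P3, v2, 113). refcount(pp2)=3>1 -> COPY to pp5. 6 ppages; refcounts: pp0:2 pp1:4 pp2:2 pp3:2 pp4:1 pp5:1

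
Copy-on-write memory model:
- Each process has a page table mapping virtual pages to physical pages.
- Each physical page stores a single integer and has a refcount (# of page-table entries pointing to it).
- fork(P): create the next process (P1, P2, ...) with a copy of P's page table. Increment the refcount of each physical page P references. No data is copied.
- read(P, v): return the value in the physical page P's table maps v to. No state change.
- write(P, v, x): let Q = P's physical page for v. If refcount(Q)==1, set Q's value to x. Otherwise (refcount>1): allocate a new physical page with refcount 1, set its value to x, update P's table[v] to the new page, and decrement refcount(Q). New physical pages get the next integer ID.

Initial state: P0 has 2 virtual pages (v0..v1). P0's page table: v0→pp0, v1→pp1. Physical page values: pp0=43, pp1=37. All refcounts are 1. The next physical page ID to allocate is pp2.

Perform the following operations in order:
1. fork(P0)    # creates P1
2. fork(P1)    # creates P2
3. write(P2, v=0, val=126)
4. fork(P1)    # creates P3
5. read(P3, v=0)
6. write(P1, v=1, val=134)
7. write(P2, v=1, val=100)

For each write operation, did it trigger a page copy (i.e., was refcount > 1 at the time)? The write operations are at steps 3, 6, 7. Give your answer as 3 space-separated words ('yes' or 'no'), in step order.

Op 1: fork(P0) -> P1. 2 ppages; refcounts: pp0:2 pp1:2
Op 2: fork(P1) -> P2. 2 ppages; refcounts: pp0:3 pp1:3
Op 3: write(P2, v0, 126). refcount(pp0)=3>1 -> COPY to pp2. 3 ppages; refcounts: pp0:2 pp1:3 pp2:1
Op 4: fork(P1) -> P3. 3 ppages; refcounts: pp0:3 pp1:4 pp2:1
Op 5: read(P3, v0) -> 43. No state change.
Op 6: write(P1, v1, 134). refcount(pp1)=4>1 -> COPY to pp3. 4 ppages; refcounts: pp0:3 pp1:3 pp2:1 pp3:1
Op 7: write(P2, v1, 100). refcount(pp1)=3>1 -> COPY to pp4. 5 ppages; refcounts: pp0:3 pp1:2 pp2:1 pp3:1 pp4:1

yes yes yes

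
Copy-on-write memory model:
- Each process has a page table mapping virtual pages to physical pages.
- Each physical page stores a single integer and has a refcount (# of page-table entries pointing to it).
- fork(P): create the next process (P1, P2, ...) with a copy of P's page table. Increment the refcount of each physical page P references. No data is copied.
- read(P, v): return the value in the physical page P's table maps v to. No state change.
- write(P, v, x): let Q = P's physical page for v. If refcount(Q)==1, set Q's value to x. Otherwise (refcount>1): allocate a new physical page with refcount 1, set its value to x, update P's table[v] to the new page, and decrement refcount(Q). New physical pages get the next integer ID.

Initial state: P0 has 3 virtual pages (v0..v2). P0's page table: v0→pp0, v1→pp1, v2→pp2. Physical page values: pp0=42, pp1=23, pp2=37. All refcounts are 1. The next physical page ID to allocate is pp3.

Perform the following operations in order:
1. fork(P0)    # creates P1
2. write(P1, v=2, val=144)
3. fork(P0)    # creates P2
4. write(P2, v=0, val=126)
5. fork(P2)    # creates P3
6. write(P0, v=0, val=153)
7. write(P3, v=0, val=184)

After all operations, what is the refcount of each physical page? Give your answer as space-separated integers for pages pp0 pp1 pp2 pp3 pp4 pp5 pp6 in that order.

Answer: 1 4 3 1 1 1 1

Derivation:
Op 1: fork(P0) -> P1. 3 ppages; refcounts: pp0:2 pp1:2 pp2:2
Op 2: write(P1, v2, 144). refcount(pp2)=2>1 -> COPY to pp3. 4 ppages; refcounts: pp0:2 pp1:2 pp2:1 pp3:1
Op 3: fork(P0) -> P2. 4 ppages; refcounts: pp0:3 pp1:3 pp2:2 pp3:1
Op 4: write(P2, v0, 126). refcount(pp0)=3>1 -> COPY to pp4. 5 ppages; refcounts: pp0:2 pp1:3 pp2:2 pp3:1 pp4:1
Op 5: fork(P2) -> P3. 5 ppages; refcounts: pp0:2 pp1:4 pp2:3 pp3:1 pp4:2
Op 6: write(P0, v0, 153). refcount(pp0)=2>1 -> COPY to pp5. 6 ppages; refcounts: pp0:1 pp1:4 pp2:3 pp3:1 pp4:2 pp5:1
Op 7: write(P3, v0, 184). refcount(pp4)=2>1 -> COPY to pp6. 7 ppages; refcounts: pp0:1 pp1:4 pp2:3 pp3:1 pp4:1 pp5:1 pp6:1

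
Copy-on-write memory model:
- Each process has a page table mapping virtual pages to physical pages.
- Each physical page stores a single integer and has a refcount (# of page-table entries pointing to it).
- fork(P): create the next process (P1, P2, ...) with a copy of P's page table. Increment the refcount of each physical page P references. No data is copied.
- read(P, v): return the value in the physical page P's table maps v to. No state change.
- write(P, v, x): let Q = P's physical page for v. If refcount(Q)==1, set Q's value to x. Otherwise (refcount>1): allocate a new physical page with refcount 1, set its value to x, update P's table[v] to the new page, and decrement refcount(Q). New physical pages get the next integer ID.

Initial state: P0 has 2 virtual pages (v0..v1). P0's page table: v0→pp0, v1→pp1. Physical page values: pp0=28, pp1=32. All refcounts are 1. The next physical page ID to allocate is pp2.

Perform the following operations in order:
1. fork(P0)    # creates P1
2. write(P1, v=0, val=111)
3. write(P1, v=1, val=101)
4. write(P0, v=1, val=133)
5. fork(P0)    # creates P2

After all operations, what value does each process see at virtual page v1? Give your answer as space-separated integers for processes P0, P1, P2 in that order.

Answer: 133 101 133

Derivation:
Op 1: fork(P0) -> P1. 2 ppages; refcounts: pp0:2 pp1:2
Op 2: write(P1, v0, 111). refcount(pp0)=2>1 -> COPY to pp2. 3 ppages; refcounts: pp0:1 pp1:2 pp2:1
Op 3: write(P1, v1, 101). refcount(pp1)=2>1 -> COPY to pp3. 4 ppages; refcounts: pp0:1 pp1:1 pp2:1 pp3:1
Op 4: write(P0, v1, 133). refcount(pp1)=1 -> write in place. 4 ppages; refcounts: pp0:1 pp1:1 pp2:1 pp3:1
Op 5: fork(P0) -> P2. 4 ppages; refcounts: pp0:2 pp1:2 pp2:1 pp3:1
P0: v1 -> pp1 = 133
P1: v1 -> pp3 = 101
P2: v1 -> pp1 = 133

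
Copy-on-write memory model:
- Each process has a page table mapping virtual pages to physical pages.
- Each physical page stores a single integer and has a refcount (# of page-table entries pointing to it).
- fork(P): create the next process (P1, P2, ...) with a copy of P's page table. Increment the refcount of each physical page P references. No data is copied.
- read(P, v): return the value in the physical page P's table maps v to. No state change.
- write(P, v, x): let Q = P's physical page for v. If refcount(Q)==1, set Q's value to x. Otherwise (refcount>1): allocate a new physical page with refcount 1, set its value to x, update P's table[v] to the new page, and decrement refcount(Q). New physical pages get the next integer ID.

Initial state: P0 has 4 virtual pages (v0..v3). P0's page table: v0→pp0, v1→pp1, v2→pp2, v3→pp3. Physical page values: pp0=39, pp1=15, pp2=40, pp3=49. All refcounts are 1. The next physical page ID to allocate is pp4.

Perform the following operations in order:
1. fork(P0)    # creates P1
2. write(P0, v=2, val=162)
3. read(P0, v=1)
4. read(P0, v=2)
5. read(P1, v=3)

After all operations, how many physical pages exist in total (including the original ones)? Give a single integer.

Op 1: fork(P0) -> P1. 4 ppages; refcounts: pp0:2 pp1:2 pp2:2 pp3:2
Op 2: write(P0, v2, 162). refcount(pp2)=2>1 -> COPY to pp4. 5 ppages; refcounts: pp0:2 pp1:2 pp2:1 pp3:2 pp4:1
Op 3: read(P0, v1) -> 15. No state change.
Op 4: read(P0, v2) -> 162. No state change.
Op 5: read(P1, v3) -> 49. No state change.

Answer: 5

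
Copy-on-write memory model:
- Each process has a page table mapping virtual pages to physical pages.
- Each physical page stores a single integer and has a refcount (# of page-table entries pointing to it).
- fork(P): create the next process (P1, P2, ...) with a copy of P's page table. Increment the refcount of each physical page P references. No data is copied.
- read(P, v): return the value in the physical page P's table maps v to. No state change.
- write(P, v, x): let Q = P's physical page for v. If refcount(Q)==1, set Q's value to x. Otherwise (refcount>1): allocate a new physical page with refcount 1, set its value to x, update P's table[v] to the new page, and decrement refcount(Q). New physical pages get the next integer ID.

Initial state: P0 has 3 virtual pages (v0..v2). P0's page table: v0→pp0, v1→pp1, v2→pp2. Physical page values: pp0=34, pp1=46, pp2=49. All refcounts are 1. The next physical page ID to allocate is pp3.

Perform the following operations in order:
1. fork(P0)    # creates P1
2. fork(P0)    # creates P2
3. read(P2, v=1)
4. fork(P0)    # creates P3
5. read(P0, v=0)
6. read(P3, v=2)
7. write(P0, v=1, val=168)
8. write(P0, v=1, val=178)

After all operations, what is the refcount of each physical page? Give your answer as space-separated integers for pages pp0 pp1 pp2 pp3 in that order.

Answer: 4 3 4 1

Derivation:
Op 1: fork(P0) -> P1. 3 ppages; refcounts: pp0:2 pp1:2 pp2:2
Op 2: fork(P0) -> P2. 3 ppages; refcounts: pp0:3 pp1:3 pp2:3
Op 3: read(P2, v1) -> 46. No state change.
Op 4: fork(P0) -> P3. 3 ppages; refcounts: pp0:4 pp1:4 pp2:4
Op 5: read(P0, v0) -> 34. No state change.
Op 6: read(P3, v2) -> 49. No state change.
Op 7: write(P0, v1, 168). refcount(pp1)=4>1 -> COPY to pp3. 4 ppages; refcounts: pp0:4 pp1:3 pp2:4 pp3:1
Op 8: write(P0, v1, 178). refcount(pp3)=1 -> write in place. 4 ppages; refcounts: pp0:4 pp1:3 pp2:4 pp3:1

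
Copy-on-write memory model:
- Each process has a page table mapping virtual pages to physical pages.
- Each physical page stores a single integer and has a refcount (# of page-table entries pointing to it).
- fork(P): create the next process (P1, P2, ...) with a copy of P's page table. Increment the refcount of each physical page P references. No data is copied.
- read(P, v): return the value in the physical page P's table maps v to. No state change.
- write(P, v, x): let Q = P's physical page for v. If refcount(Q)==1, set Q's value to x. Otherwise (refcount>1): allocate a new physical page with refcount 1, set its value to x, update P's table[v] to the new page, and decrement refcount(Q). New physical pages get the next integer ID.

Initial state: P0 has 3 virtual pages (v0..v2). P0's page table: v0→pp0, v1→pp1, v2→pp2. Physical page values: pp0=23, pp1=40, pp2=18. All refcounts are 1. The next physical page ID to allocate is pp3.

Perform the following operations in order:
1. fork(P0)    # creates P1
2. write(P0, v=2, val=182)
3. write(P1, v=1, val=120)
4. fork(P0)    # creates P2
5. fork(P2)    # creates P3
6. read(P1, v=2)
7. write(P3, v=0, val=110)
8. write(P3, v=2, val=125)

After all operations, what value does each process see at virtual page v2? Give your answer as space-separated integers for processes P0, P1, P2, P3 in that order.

Op 1: fork(P0) -> P1. 3 ppages; refcounts: pp0:2 pp1:2 pp2:2
Op 2: write(P0, v2, 182). refcount(pp2)=2>1 -> COPY to pp3. 4 ppages; refcounts: pp0:2 pp1:2 pp2:1 pp3:1
Op 3: write(P1, v1, 120). refcount(pp1)=2>1 -> COPY to pp4. 5 ppages; refcounts: pp0:2 pp1:1 pp2:1 pp3:1 pp4:1
Op 4: fork(P0) -> P2. 5 ppages; refcounts: pp0:3 pp1:2 pp2:1 pp3:2 pp4:1
Op 5: fork(P2) -> P3. 5 ppages; refcounts: pp0:4 pp1:3 pp2:1 pp3:3 pp4:1
Op 6: read(P1, v2) -> 18. No state change.
Op 7: write(P3, v0, 110). refcount(pp0)=4>1 -> COPY to pp5. 6 ppages; refcounts: pp0:3 pp1:3 pp2:1 pp3:3 pp4:1 pp5:1
Op 8: write(P3, v2, 125). refcount(pp3)=3>1 -> COPY to pp6. 7 ppages; refcounts: pp0:3 pp1:3 pp2:1 pp3:2 pp4:1 pp5:1 pp6:1
P0: v2 -> pp3 = 182
P1: v2 -> pp2 = 18
P2: v2 -> pp3 = 182
P3: v2 -> pp6 = 125

Answer: 182 18 182 125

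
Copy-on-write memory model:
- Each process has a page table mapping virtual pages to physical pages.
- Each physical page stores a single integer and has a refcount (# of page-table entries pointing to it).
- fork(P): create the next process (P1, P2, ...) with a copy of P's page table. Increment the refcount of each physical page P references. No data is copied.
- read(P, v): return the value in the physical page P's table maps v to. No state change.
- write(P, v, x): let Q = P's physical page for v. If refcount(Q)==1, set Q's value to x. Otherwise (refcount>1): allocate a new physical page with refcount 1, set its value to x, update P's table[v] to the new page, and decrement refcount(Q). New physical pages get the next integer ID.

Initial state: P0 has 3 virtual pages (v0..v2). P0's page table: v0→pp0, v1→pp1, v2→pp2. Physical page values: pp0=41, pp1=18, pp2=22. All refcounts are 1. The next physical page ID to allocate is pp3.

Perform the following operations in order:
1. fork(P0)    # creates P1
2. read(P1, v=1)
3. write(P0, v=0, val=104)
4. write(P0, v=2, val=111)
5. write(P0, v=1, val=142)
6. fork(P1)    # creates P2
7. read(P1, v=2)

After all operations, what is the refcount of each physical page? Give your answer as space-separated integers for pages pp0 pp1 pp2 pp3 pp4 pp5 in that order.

Answer: 2 2 2 1 1 1

Derivation:
Op 1: fork(P0) -> P1. 3 ppages; refcounts: pp0:2 pp1:2 pp2:2
Op 2: read(P1, v1) -> 18. No state change.
Op 3: write(P0, v0, 104). refcount(pp0)=2>1 -> COPY to pp3. 4 ppages; refcounts: pp0:1 pp1:2 pp2:2 pp3:1
Op 4: write(P0, v2, 111). refcount(pp2)=2>1 -> COPY to pp4. 5 ppages; refcounts: pp0:1 pp1:2 pp2:1 pp3:1 pp4:1
Op 5: write(P0, v1, 142). refcount(pp1)=2>1 -> COPY to pp5. 6 ppages; refcounts: pp0:1 pp1:1 pp2:1 pp3:1 pp4:1 pp5:1
Op 6: fork(P1) -> P2. 6 ppages; refcounts: pp0:2 pp1:2 pp2:2 pp3:1 pp4:1 pp5:1
Op 7: read(P1, v2) -> 22. No state change.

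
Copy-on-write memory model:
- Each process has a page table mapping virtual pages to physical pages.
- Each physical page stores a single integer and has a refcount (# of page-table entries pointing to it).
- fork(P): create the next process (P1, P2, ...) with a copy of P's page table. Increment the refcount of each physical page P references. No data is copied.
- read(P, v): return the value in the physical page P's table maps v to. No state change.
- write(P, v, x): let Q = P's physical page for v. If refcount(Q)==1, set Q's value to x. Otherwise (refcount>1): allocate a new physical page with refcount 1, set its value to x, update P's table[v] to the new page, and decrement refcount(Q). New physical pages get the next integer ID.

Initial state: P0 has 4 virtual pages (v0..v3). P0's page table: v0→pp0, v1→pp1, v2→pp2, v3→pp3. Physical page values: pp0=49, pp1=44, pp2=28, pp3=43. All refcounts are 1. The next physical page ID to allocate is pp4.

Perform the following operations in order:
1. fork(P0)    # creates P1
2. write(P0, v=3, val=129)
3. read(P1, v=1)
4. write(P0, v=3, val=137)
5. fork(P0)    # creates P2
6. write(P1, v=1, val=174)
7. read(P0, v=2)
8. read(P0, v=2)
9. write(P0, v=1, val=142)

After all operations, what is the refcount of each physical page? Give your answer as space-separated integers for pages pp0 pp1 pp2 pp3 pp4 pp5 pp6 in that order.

Answer: 3 1 3 1 2 1 1

Derivation:
Op 1: fork(P0) -> P1. 4 ppages; refcounts: pp0:2 pp1:2 pp2:2 pp3:2
Op 2: write(P0, v3, 129). refcount(pp3)=2>1 -> COPY to pp4. 5 ppages; refcounts: pp0:2 pp1:2 pp2:2 pp3:1 pp4:1
Op 3: read(P1, v1) -> 44. No state change.
Op 4: write(P0, v3, 137). refcount(pp4)=1 -> write in place. 5 ppages; refcounts: pp0:2 pp1:2 pp2:2 pp3:1 pp4:1
Op 5: fork(P0) -> P2. 5 ppages; refcounts: pp0:3 pp1:3 pp2:3 pp3:1 pp4:2
Op 6: write(P1, v1, 174). refcount(pp1)=3>1 -> COPY to pp5. 6 ppages; refcounts: pp0:3 pp1:2 pp2:3 pp3:1 pp4:2 pp5:1
Op 7: read(P0, v2) -> 28. No state change.
Op 8: read(P0, v2) -> 28. No state change.
Op 9: write(P0, v1, 142). refcount(pp1)=2>1 -> COPY to pp6. 7 ppages; refcounts: pp0:3 pp1:1 pp2:3 pp3:1 pp4:2 pp5:1 pp6:1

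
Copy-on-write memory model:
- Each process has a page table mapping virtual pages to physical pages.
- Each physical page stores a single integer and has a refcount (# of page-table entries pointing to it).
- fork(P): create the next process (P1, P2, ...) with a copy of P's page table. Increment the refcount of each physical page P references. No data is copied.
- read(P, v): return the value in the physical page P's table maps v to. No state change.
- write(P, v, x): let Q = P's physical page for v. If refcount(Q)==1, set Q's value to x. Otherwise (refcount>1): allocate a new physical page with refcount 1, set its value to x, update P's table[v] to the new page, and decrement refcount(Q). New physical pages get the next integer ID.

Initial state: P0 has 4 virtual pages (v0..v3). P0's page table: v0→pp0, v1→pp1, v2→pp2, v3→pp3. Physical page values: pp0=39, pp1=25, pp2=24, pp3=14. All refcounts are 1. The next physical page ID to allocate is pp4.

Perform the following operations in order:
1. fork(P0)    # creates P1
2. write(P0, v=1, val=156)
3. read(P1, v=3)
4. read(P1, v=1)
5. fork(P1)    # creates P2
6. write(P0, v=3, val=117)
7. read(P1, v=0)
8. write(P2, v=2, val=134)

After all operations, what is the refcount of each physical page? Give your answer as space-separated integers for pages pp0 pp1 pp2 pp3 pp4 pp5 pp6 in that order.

Answer: 3 2 2 2 1 1 1

Derivation:
Op 1: fork(P0) -> P1. 4 ppages; refcounts: pp0:2 pp1:2 pp2:2 pp3:2
Op 2: write(P0, v1, 156). refcount(pp1)=2>1 -> COPY to pp4. 5 ppages; refcounts: pp0:2 pp1:1 pp2:2 pp3:2 pp4:1
Op 3: read(P1, v3) -> 14. No state change.
Op 4: read(P1, v1) -> 25. No state change.
Op 5: fork(P1) -> P2. 5 ppages; refcounts: pp0:3 pp1:2 pp2:3 pp3:3 pp4:1
Op 6: write(P0, v3, 117). refcount(pp3)=3>1 -> COPY to pp5. 6 ppages; refcounts: pp0:3 pp1:2 pp2:3 pp3:2 pp4:1 pp5:1
Op 7: read(P1, v0) -> 39. No state change.
Op 8: write(P2, v2, 134). refcount(pp2)=3>1 -> COPY to pp6. 7 ppages; refcounts: pp0:3 pp1:2 pp2:2 pp3:2 pp4:1 pp5:1 pp6:1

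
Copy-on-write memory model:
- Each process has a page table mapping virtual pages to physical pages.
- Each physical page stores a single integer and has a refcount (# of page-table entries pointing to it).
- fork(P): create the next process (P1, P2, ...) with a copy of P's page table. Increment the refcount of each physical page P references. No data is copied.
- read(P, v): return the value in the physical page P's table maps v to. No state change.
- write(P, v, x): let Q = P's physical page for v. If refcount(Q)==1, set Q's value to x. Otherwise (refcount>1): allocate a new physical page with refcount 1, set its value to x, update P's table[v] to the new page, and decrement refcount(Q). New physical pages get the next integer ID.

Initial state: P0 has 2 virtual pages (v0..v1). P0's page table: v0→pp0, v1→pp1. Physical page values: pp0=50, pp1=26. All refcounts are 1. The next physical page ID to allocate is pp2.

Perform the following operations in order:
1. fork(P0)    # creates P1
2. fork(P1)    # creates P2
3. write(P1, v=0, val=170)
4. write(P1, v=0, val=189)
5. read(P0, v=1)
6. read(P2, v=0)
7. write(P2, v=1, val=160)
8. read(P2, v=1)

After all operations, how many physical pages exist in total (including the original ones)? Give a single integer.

Answer: 4

Derivation:
Op 1: fork(P0) -> P1. 2 ppages; refcounts: pp0:2 pp1:2
Op 2: fork(P1) -> P2. 2 ppages; refcounts: pp0:3 pp1:3
Op 3: write(P1, v0, 170). refcount(pp0)=3>1 -> COPY to pp2. 3 ppages; refcounts: pp0:2 pp1:3 pp2:1
Op 4: write(P1, v0, 189). refcount(pp2)=1 -> write in place. 3 ppages; refcounts: pp0:2 pp1:3 pp2:1
Op 5: read(P0, v1) -> 26. No state change.
Op 6: read(P2, v0) -> 50. No state change.
Op 7: write(P2, v1, 160). refcount(pp1)=3>1 -> COPY to pp3. 4 ppages; refcounts: pp0:2 pp1:2 pp2:1 pp3:1
Op 8: read(P2, v1) -> 160. No state change.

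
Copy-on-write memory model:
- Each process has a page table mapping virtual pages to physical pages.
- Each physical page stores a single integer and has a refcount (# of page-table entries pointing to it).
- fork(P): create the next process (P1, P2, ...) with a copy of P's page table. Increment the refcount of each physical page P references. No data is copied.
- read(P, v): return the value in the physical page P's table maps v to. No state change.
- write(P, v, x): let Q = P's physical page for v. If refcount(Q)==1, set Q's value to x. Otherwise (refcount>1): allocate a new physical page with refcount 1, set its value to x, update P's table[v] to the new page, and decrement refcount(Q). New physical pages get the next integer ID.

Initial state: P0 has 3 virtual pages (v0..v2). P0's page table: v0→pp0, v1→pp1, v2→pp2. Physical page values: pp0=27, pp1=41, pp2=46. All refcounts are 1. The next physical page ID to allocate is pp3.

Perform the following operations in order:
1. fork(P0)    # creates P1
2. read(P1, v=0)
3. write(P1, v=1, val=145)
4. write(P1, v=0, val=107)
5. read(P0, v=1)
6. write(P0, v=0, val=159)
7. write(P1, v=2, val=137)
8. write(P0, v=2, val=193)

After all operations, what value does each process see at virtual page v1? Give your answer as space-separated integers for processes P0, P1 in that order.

Op 1: fork(P0) -> P1. 3 ppages; refcounts: pp0:2 pp1:2 pp2:2
Op 2: read(P1, v0) -> 27. No state change.
Op 3: write(P1, v1, 145). refcount(pp1)=2>1 -> COPY to pp3. 4 ppages; refcounts: pp0:2 pp1:1 pp2:2 pp3:1
Op 4: write(P1, v0, 107). refcount(pp0)=2>1 -> COPY to pp4. 5 ppages; refcounts: pp0:1 pp1:1 pp2:2 pp3:1 pp4:1
Op 5: read(P0, v1) -> 41. No state change.
Op 6: write(P0, v0, 159). refcount(pp0)=1 -> write in place. 5 ppages; refcounts: pp0:1 pp1:1 pp2:2 pp3:1 pp4:1
Op 7: write(P1, v2, 137). refcount(pp2)=2>1 -> COPY to pp5. 6 ppages; refcounts: pp0:1 pp1:1 pp2:1 pp3:1 pp4:1 pp5:1
Op 8: write(P0, v2, 193). refcount(pp2)=1 -> write in place. 6 ppages; refcounts: pp0:1 pp1:1 pp2:1 pp3:1 pp4:1 pp5:1
P0: v1 -> pp1 = 41
P1: v1 -> pp3 = 145

Answer: 41 145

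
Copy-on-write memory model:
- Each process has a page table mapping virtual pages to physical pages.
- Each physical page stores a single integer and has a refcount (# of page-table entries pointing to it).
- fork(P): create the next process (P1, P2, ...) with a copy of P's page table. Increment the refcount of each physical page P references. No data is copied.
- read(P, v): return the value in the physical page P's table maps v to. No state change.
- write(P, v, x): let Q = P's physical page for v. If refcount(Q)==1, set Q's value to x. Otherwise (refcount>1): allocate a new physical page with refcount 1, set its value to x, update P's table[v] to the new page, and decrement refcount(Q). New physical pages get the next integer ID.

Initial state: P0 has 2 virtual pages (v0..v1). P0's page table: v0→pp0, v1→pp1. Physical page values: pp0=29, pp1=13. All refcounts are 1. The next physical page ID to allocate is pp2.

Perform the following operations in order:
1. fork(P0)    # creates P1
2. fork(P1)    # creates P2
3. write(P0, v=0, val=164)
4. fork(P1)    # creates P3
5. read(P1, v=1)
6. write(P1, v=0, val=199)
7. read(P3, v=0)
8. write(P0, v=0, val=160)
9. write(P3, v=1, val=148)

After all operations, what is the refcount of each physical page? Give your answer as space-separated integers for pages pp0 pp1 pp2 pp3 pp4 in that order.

Answer: 2 3 1 1 1

Derivation:
Op 1: fork(P0) -> P1. 2 ppages; refcounts: pp0:2 pp1:2
Op 2: fork(P1) -> P2. 2 ppages; refcounts: pp0:3 pp1:3
Op 3: write(P0, v0, 164). refcount(pp0)=3>1 -> COPY to pp2. 3 ppages; refcounts: pp0:2 pp1:3 pp2:1
Op 4: fork(P1) -> P3. 3 ppages; refcounts: pp0:3 pp1:4 pp2:1
Op 5: read(P1, v1) -> 13. No state change.
Op 6: write(P1, v0, 199). refcount(pp0)=3>1 -> COPY to pp3. 4 ppages; refcounts: pp0:2 pp1:4 pp2:1 pp3:1
Op 7: read(P3, v0) -> 29. No state change.
Op 8: write(P0, v0, 160). refcount(pp2)=1 -> write in place. 4 ppages; refcounts: pp0:2 pp1:4 pp2:1 pp3:1
Op 9: write(P3, v1, 148). refcount(pp1)=4>1 -> COPY to pp4. 5 ppages; refcounts: pp0:2 pp1:3 pp2:1 pp3:1 pp4:1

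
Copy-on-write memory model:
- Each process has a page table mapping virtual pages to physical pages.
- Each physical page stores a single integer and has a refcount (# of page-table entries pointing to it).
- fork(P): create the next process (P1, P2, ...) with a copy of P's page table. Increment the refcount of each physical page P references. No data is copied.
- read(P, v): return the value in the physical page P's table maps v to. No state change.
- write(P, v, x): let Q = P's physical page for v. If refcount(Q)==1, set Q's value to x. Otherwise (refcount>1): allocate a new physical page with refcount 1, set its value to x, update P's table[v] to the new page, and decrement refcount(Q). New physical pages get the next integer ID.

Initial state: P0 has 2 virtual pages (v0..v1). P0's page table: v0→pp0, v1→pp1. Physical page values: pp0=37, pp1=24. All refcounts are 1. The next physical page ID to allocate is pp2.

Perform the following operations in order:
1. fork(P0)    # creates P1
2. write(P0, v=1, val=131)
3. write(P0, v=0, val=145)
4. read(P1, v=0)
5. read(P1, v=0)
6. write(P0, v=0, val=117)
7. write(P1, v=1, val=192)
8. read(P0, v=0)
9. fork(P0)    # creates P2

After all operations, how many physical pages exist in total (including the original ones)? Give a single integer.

Op 1: fork(P0) -> P1. 2 ppages; refcounts: pp0:2 pp1:2
Op 2: write(P0, v1, 131). refcount(pp1)=2>1 -> COPY to pp2. 3 ppages; refcounts: pp0:2 pp1:1 pp2:1
Op 3: write(P0, v0, 145). refcount(pp0)=2>1 -> COPY to pp3. 4 ppages; refcounts: pp0:1 pp1:1 pp2:1 pp3:1
Op 4: read(P1, v0) -> 37. No state change.
Op 5: read(P1, v0) -> 37. No state change.
Op 6: write(P0, v0, 117). refcount(pp3)=1 -> write in place. 4 ppages; refcounts: pp0:1 pp1:1 pp2:1 pp3:1
Op 7: write(P1, v1, 192). refcount(pp1)=1 -> write in place. 4 ppages; refcounts: pp0:1 pp1:1 pp2:1 pp3:1
Op 8: read(P0, v0) -> 117. No state change.
Op 9: fork(P0) -> P2. 4 ppages; refcounts: pp0:1 pp1:1 pp2:2 pp3:2

Answer: 4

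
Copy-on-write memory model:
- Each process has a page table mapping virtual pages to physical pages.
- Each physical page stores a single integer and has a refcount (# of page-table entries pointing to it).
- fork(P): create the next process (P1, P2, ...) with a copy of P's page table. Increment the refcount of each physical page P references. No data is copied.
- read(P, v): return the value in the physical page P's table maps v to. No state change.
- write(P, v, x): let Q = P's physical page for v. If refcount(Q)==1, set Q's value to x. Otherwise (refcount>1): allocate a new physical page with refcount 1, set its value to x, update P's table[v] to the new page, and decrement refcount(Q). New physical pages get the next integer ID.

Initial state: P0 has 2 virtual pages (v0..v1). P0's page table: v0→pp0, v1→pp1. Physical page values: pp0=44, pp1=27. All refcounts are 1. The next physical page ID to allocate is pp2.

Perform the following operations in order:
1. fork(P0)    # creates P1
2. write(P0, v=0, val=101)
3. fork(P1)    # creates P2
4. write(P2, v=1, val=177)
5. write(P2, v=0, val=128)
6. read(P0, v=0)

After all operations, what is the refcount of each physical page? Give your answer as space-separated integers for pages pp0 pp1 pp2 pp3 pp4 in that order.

Answer: 1 2 1 1 1

Derivation:
Op 1: fork(P0) -> P1. 2 ppages; refcounts: pp0:2 pp1:2
Op 2: write(P0, v0, 101). refcount(pp0)=2>1 -> COPY to pp2. 3 ppages; refcounts: pp0:1 pp1:2 pp2:1
Op 3: fork(P1) -> P2. 3 ppages; refcounts: pp0:2 pp1:3 pp2:1
Op 4: write(P2, v1, 177). refcount(pp1)=3>1 -> COPY to pp3. 4 ppages; refcounts: pp0:2 pp1:2 pp2:1 pp3:1
Op 5: write(P2, v0, 128). refcount(pp0)=2>1 -> COPY to pp4. 5 ppages; refcounts: pp0:1 pp1:2 pp2:1 pp3:1 pp4:1
Op 6: read(P0, v0) -> 101. No state change.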